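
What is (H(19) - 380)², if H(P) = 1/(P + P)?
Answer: 208484721/1444 ≈ 1.4438e+5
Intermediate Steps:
H(P) = 1/(2*P)
(H(19) - 380)² = ((½)/19 - 380)² = ((½)*(1/19) - 380)² = (1/38 - 380)² = (-14439/38)² = 208484721/1444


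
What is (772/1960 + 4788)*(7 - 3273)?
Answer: -3831529129/245 ≈ -1.5639e+7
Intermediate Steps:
(772/1960 + 4788)*(7 - 3273) = (772*(1/1960) + 4788)*(-3266) = (193/490 + 4788)*(-3266) = (2346313/490)*(-3266) = -3831529129/245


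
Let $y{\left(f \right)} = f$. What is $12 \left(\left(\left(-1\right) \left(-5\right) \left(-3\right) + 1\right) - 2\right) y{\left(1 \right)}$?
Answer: $-192$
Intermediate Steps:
$12 \left(\left(\left(-1\right) \left(-5\right) \left(-3\right) + 1\right) - 2\right) y{\left(1 \right)} = 12 \left(\left(\left(-1\right) \left(-5\right) \left(-3\right) + 1\right) - 2\right) 1 = 12 \left(\left(5 \left(-3\right) + 1\right) - 2\right) 1 = 12 \left(\left(-15 + 1\right) - 2\right) 1 = 12 \left(-14 - 2\right) 1 = 12 \left(-16\right) 1 = \left(-192\right) 1 = -192$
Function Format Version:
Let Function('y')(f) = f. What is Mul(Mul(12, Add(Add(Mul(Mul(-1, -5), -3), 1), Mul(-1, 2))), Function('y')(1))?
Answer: -192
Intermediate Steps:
Mul(Mul(12, Add(Add(Mul(Mul(-1, -5), -3), 1), Mul(-1, 2))), Function('y')(1)) = Mul(Mul(12, Add(Add(Mul(Mul(-1, -5), -3), 1), Mul(-1, 2))), 1) = Mul(Mul(12, Add(Add(Mul(5, -3), 1), -2)), 1) = Mul(Mul(12, Add(Add(-15, 1), -2)), 1) = Mul(Mul(12, Add(-14, -2)), 1) = Mul(Mul(12, -16), 1) = Mul(-192, 1) = -192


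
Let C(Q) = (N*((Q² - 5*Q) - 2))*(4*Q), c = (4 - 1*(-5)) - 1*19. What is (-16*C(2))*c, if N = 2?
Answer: -20480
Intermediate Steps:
c = -10 (c = (4 + 5) - 19 = 9 - 19 = -10)
C(Q) = 4*Q*(-4 - 10*Q + 2*Q²) (C(Q) = (2*((Q² - 5*Q) - 2))*(4*Q) = (2*(-2 + Q² - 5*Q))*(4*Q) = (-4 - 10*Q + 2*Q²)*(4*Q) = 4*Q*(-4 - 10*Q + 2*Q²))
(-16*C(2))*c = -128*2*(-2 + 2² - 5*2)*(-10) = -128*2*(-2 + 4 - 10)*(-10) = -128*2*(-8)*(-10) = -16*(-128)*(-10) = 2048*(-10) = -20480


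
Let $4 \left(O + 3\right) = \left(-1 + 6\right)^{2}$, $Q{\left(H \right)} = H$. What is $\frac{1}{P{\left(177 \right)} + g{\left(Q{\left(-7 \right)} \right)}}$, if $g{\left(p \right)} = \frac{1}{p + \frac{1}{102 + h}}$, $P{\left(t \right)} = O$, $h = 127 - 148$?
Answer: $\frac{1132}{3517} \approx 0.32187$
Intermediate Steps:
$h = -21$
$O = \frac{13}{4}$ ($O = -3 + \frac{\left(-1 + 6\right)^{2}}{4} = -3 + \frac{5^{2}}{4} = -3 + \frac{1}{4} \cdot 25 = -3 + \frac{25}{4} = \frac{13}{4} \approx 3.25$)
$P{\left(t \right)} = \frac{13}{4}$
$g{\left(p \right)} = \frac{1}{\frac{1}{81} + p}$ ($g{\left(p \right)} = \frac{1}{p + \frac{1}{102 - 21}} = \frac{1}{p + \frac{1}{81}} = \frac{1}{\frac{1}{81} + p}$)
$\frac{1}{P{\left(177 \right)} + g{\left(Q{\left(-7 \right)} \right)}} = \frac{1}{\frac{13}{4} + \frac{81}{1 + 81 \left(-7\right)}} = \frac{1}{\frac{13}{4} + \frac{81}{1 - 567}} = \frac{1}{\frac{13}{4} + \frac{81}{-566}} = \frac{1}{\frac{13}{4} + 81 \left(- \frac{1}{566}\right)} = \frac{1}{\frac{13}{4} - \frac{81}{566}} = \frac{1}{\frac{3517}{1132}} = \frac{1132}{3517}$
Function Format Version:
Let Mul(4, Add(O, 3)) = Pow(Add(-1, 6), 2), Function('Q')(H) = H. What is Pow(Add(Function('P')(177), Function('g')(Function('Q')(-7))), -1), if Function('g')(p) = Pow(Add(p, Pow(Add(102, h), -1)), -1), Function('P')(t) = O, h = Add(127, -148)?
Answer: Rational(1132, 3517) ≈ 0.32187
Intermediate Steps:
h = -21
O = Rational(13, 4) (O = Add(-3, Mul(Rational(1, 4), Pow(Add(-1, 6), 2))) = Add(-3, Mul(Rational(1, 4), Pow(5, 2))) = Add(-3, Mul(Rational(1, 4), 25)) = Add(-3, Rational(25, 4)) = Rational(13, 4) ≈ 3.2500)
Function('P')(t) = Rational(13, 4)
Function('g')(p) = Pow(Add(Rational(1, 81), p), -1) (Function('g')(p) = Pow(Add(p, Pow(Add(102, -21), -1)), -1) = Pow(Add(p, Pow(81, -1)), -1) = Pow(Add(p, Rational(1, 81)), -1) = Pow(Add(Rational(1, 81), p), -1))
Pow(Add(Function('P')(177), Function('g')(Function('Q')(-7))), -1) = Pow(Add(Rational(13, 4), Mul(81, Pow(Add(1, Mul(81, -7)), -1))), -1) = Pow(Add(Rational(13, 4), Mul(81, Pow(Add(1, -567), -1))), -1) = Pow(Add(Rational(13, 4), Mul(81, Pow(-566, -1))), -1) = Pow(Add(Rational(13, 4), Mul(81, Rational(-1, 566))), -1) = Pow(Add(Rational(13, 4), Rational(-81, 566)), -1) = Pow(Rational(3517, 1132), -1) = Rational(1132, 3517)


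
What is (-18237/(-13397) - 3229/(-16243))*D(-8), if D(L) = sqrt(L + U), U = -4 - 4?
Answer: 1357930016*I/217607471 ≈ 6.2403*I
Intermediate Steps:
U = -8
D(L) = sqrt(-8 + L) (D(L) = sqrt(L - 8) = sqrt(-8 + L))
(-18237/(-13397) - 3229/(-16243))*D(-8) = (-18237/(-13397) - 3229/(-16243))*sqrt(-8 - 8) = (-18237*(-1/13397) - 3229*(-1/16243))*sqrt(-16) = (18237/13397 + 3229/16243)*(4*I) = 339482504*(4*I)/217607471 = 1357930016*I/217607471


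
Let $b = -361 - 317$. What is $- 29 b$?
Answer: $19662$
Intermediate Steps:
$b = -678$ ($b = -361 - 317 = -678$)
$- 29 b = \left(-29\right) \left(-678\right) = 19662$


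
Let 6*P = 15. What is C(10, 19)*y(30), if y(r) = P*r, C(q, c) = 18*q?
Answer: 13500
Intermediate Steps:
P = 5/2 (P = (⅙)*15 = 5/2 ≈ 2.5000)
y(r) = 5*r/2
C(10, 19)*y(30) = (18*10)*((5/2)*30) = 180*75 = 13500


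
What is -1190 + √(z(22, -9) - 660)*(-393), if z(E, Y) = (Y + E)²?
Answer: -1190 - 393*I*√491 ≈ -1190.0 - 8708.3*I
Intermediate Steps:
z(E, Y) = (E + Y)²
-1190 + √(z(22, -9) - 660)*(-393) = -1190 + √((22 - 9)² - 660)*(-393) = -1190 + √(13² - 660)*(-393) = -1190 + √(169 - 660)*(-393) = -1190 + √(-491)*(-393) = -1190 + (I*√491)*(-393) = -1190 - 393*I*√491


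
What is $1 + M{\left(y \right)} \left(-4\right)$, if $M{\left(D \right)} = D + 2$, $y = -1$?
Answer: $-3$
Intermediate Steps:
$M{\left(D \right)} = 2 + D$
$1 + M{\left(y \right)} \left(-4\right) = 1 + \left(2 - 1\right) \left(-4\right) = 1 + 1 \left(-4\right) = 1 - 4 = -3$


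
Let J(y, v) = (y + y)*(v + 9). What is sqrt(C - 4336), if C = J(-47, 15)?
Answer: 8*I*sqrt(103) ≈ 81.191*I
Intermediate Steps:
J(y, v) = 2*y*(9 + v) (J(y, v) = (2*y)*(9 + v) = 2*y*(9 + v))
C = -2256 (C = 2*(-47)*(9 + 15) = 2*(-47)*24 = -2256)
sqrt(C - 4336) = sqrt(-2256 - 4336) = sqrt(-6592) = 8*I*sqrt(103)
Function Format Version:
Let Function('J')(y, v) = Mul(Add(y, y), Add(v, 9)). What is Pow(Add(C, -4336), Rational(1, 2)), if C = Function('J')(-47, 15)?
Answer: Mul(8, I, Pow(103, Rational(1, 2))) ≈ Mul(81.191, I)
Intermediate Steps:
Function('J')(y, v) = Mul(2, y, Add(9, v)) (Function('J')(y, v) = Mul(Mul(2, y), Add(9, v)) = Mul(2, y, Add(9, v)))
C = -2256 (C = Mul(2, -47, Add(9, 15)) = Mul(2, -47, 24) = -2256)
Pow(Add(C, -4336), Rational(1, 2)) = Pow(Add(-2256, -4336), Rational(1, 2)) = Pow(-6592, Rational(1, 2)) = Mul(8, I, Pow(103, Rational(1, 2)))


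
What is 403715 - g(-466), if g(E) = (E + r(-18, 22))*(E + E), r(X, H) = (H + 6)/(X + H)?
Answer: -24073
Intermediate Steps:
r(X, H) = (6 + H)/(H + X)
g(E) = 2*E*(7 + E) (g(E) = (E + (6 + 22)/(22 - 18))*(E + E) = (E + 28/4)*(2*E) = (E + (1/4)*28)*(2*E) = (E + 7)*(2*E) = (7 + E)*(2*E) = 2*E*(7 + E))
403715 - g(-466) = 403715 - 2*(-466)*(7 - 466) = 403715 - 2*(-466)*(-459) = 403715 - 1*427788 = 403715 - 427788 = -24073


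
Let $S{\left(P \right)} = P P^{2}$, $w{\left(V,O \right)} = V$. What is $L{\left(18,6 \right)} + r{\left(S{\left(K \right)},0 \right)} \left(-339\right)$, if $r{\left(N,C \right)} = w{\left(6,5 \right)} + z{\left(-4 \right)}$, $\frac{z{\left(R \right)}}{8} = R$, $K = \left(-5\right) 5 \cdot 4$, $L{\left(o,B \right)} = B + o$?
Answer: $8838$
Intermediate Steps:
$K = -100$ ($K = \left(-25\right) 4 = -100$)
$z{\left(R \right)} = 8 R$
$S{\left(P \right)} = P^{3}$
$r{\left(N,C \right)} = -26$ ($r{\left(N,C \right)} = 6 + 8 \left(-4\right) = 6 - 32 = -26$)
$L{\left(18,6 \right)} + r{\left(S{\left(K \right)},0 \right)} \left(-339\right) = \left(6 + 18\right) - -8814 = 24 + 8814 = 8838$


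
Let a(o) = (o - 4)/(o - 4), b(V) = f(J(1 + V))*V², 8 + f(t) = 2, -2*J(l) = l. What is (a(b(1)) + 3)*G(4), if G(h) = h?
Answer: 16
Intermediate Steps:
J(l) = -l/2
f(t) = -6 (f(t) = -8 + 2 = -6)
b(V) = -6*V²
a(o) = 1 (a(o) = (-4 + o)/(-4 + o) = 1)
(a(b(1)) + 3)*G(4) = (1 + 3)*4 = 4*4 = 16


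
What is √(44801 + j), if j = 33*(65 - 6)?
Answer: 2*√11687 ≈ 216.21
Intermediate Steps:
j = 1947 (j = 33*59 = 1947)
√(44801 + j) = √(44801 + 1947) = √46748 = 2*√11687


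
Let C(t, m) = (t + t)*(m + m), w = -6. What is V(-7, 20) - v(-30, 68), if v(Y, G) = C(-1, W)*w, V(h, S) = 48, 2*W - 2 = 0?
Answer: 24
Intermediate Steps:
W = 1 (W = 1 + (½)*0 = 1 + 0 = 1)
C(t, m) = 4*m*t (C(t, m) = (2*t)*(2*m) = 4*m*t)
v(Y, G) = 24 (v(Y, G) = (4*1*(-1))*(-6) = -4*(-6) = 24)
V(-7, 20) - v(-30, 68) = 48 - 1*24 = 48 - 24 = 24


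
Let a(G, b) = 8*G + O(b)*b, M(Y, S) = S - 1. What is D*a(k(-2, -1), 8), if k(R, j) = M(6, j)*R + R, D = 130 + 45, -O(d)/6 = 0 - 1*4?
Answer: 36400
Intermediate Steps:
M(Y, S) = -1 + S
O(d) = 24 (O(d) = -6*(0 - 1*4) = -6*(0 - 4) = -6*(-4) = 24)
D = 175
k(R, j) = R + R*(-1 + j) (k(R, j) = (-1 + j)*R + R = R*(-1 + j) + R = R + R*(-1 + j))
a(G, b) = 8*G + 24*b
D*a(k(-2, -1), 8) = 175*(8*(-2*(-1)) + 24*8) = 175*(8*2 + 192) = 175*(16 + 192) = 175*208 = 36400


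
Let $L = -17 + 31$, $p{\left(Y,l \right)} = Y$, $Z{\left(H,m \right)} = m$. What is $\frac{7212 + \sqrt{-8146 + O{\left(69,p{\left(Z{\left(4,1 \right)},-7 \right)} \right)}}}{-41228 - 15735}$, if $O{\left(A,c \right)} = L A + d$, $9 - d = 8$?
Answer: $- \frac{7212}{56963} - \frac{i \sqrt{7179}}{56963} \approx -0.12661 - 0.0014874 i$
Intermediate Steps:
$d = 1$ ($d = 9 - 8 = 1$)
$L = 14$
$O{\left(A,c \right)} = 1 + 14 A$ ($O{\left(A,c \right)} = 14 A + 1 = 1 + 14 A$)
$\frac{7212 + \sqrt{-8146 + O{\left(69,p{\left(Z{\left(4,1 \right)},-7 \right)} \right)}}}{-41228 - 15735} = \frac{7212 + \sqrt{-8146 + \left(1 + 14 \cdot 69\right)}}{-41228 - 15735} = \frac{7212 + \sqrt{-8146 + \left(1 + 966\right)}}{-56963} = \left(7212 + \sqrt{-8146 + 967}\right) \left(- \frac{1}{56963}\right) = \left(7212 + \sqrt{-7179}\right) \left(- \frac{1}{56963}\right) = \left(7212 + i \sqrt{7179}\right) \left(- \frac{1}{56963}\right) = - \frac{7212}{56963} - \frac{i \sqrt{7179}}{56963}$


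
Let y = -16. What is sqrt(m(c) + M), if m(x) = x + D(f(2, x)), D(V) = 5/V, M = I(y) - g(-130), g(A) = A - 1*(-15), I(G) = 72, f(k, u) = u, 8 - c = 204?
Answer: I*sqrt(1769)/14 ≈ 3.0042*I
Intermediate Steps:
c = -196 (c = 8 - 1*204 = 8 - 204 = -196)
g(A) = 15 + A (g(A) = A + 15 = 15 + A)
M = 187 (M = 72 - (15 - 130) = 72 - 1*(-115) = 72 + 115 = 187)
m(x) = x + 5/x
sqrt(m(c) + M) = sqrt((-196 + 5/(-196)) + 187) = sqrt((-196 + 5*(-1/196)) + 187) = sqrt((-196 - 5/196) + 187) = sqrt(-38421/196 + 187) = sqrt(-1769/196) = I*sqrt(1769)/14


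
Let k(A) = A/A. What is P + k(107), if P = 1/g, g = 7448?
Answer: 7449/7448 ≈ 1.0001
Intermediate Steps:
k(A) = 1
P = 1/7448 ≈ 0.00013426
P + k(107) = 1/7448 + 1 = 7449/7448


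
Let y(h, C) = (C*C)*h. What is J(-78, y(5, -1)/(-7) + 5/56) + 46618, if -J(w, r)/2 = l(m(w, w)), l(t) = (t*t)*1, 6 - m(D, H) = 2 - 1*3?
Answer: 46520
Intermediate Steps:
y(h, C) = h*C² (y(h, C) = C²*h = h*C²)
m(D, H) = 7 (m(D, H) = 6 - (2 - 1*3) = 6 - (2 - 3) = 6 - 1*(-1) = 6 + 1 = 7)
l(t) = t² (l(t) = t²*1 = t²)
J(w, r) = -98 (J(w, r) = -2*7² = -2*49 = -98)
J(-78, y(5, -1)/(-7) + 5/56) + 46618 = -98 + 46618 = 46520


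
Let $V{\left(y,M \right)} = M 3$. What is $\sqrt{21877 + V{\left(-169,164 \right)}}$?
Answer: $\sqrt{22369} \approx 149.56$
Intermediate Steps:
$V{\left(y,M \right)} = 3 M$
$\sqrt{21877 + V{\left(-169,164 \right)}} = \sqrt{21877 + 3 \cdot 164} = \sqrt{21877 + 492} = \sqrt{22369}$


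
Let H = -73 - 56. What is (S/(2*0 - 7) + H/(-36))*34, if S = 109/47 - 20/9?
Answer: 718709/5922 ≈ 121.36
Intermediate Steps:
S = 41/423 (S = 109*(1/47) - 20*⅑ = 109/47 - 20/9 = 41/423 ≈ 0.096927)
H = -129
(S/(2*0 - 7) + H/(-36))*34 = (41/(423*(2*0 - 7)) - 129/(-36))*34 = (41/(423*(0 - 7)) - 129*(-1/36))*34 = ((41/423)/(-7) + 43/12)*34 = ((41/423)*(-⅐) + 43/12)*34 = (-41/2961 + 43/12)*34 = (42277/11844)*34 = 718709/5922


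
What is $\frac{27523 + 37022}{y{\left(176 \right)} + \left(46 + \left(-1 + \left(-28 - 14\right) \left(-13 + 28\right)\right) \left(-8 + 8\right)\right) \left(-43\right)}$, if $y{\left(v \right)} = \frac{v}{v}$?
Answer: $- \frac{21515}{659} \approx -32.648$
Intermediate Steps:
$y{\left(v \right)} = 1$
$\frac{27523 + 37022}{y{\left(176 \right)} + \left(46 + \left(-1 + \left(-28 - 14\right) \left(-13 + 28\right)\right) \left(-8 + 8\right)\right) \left(-43\right)} = \frac{27523 + 37022}{1 + \left(46 + \left(-1 + \left(-28 - 14\right) \left(-13 + 28\right)\right) \left(-8 + 8\right)\right) \left(-43\right)} = \frac{64545}{1 + \left(46 + \left(-1 - 630\right) 0\right) \left(-43\right)} = \frac{64545}{1 + \left(46 - 0\right) \left(-43\right)} = \frac{64545}{1 + \left(46 + 0\right) \left(-43\right)} = \frac{64545}{1 + 46 \left(-43\right)} = \frac{64545}{1 - 1978} = \frac{64545}{-1977} = 64545 \left(- \frac{1}{1977}\right) = - \frac{21515}{659}$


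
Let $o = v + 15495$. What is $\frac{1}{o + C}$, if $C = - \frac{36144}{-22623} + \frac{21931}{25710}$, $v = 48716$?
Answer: $\frac{193879110}{12449646667961} \approx 1.5573 \cdot 10^{-5}$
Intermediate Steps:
$o = 64211$ ($o = 48716 + 15495 = 64211$)
$C = \frac{475135751}{193879110}$ ($C = \left(-36144\right) \left(- \frac{1}{22623}\right) + 21931 \cdot \frac{1}{25710} = \frac{12048}{7541} + \frac{21931}{25710} = \frac{475135751}{193879110} \approx 2.4507$)
$\frac{1}{o + C} = \frac{1}{64211 + \frac{475135751}{193879110}} = \frac{1}{\frac{12449646667961}{193879110}} = \frac{193879110}{12449646667961}$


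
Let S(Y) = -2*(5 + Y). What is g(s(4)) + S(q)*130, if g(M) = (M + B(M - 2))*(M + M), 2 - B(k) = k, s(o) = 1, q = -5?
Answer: 8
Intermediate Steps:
B(k) = 2 - k
S(Y) = -10 - 2*Y
g(M) = 8*M (g(M) = (M + (2 - (M - 2)))*(M + M) = (M + (2 - (-2 + M)))*(2*M) = (M + (2 + (2 - M)))*(2*M) = (M + (4 - M))*(2*M) = 4*(2*M) = 8*M)
g(s(4)) + S(q)*130 = 8*1 + (-10 - 2*(-5))*130 = 8 + (-10 + 10)*130 = 8 + 0*130 = 8 + 0 = 8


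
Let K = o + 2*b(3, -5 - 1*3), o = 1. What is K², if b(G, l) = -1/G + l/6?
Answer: 49/9 ≈ 5.4444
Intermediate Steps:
b(G, l) = -1/G + l/6 (b(G, l) = -1/G + l*(⅙) = -1/G + l/6)
K = -7/3 (K = 1 + 2*(-1/3 + (-5 - 1*3)/6) = 1 + 2*(-1*⅓ + (-5 - 3)/6) = 1 + 2*(-⅓ + (⅙)*(-8)) = 1 + 2*(-⅓ - 4/3) = 1 + 2*(-5/3) = 1 - 10/3 = -7/3 ≈ -2.3333)
K² = (-7/3)² = 49/9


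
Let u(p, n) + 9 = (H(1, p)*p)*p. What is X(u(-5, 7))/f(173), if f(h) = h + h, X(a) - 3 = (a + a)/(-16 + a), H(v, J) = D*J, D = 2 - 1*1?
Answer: 359/25950 ≈ 0.013834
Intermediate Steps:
D = 1 (D = 2 - 1 = 1)
H(v, J) = J (H(v, J) = 1*J = J)
u(p, n) = -9 + p³ (u(p, n) = -9 + (p*p)*p = -9 + p²*p = -9 + p³)
X(a) = 3 + 2*a/(-16 + a) (X(a) = 3 + (a + a)/(-16 + a) = 3 + (2*a)/(-16 + a) = 3 + 2*a/(-16 + a))
f(h) = 2*h
X(u(-5, 7))/f(173) = ((-48 + 5*(-9 + (-5)³))/(-16 + (-9 + (-5)³)))/((2*173)) = ((-48 + 5*(-9 - 125))/(-16 + (-9 - 125)))/346 = ((-48 + 5*(-134))/(-16 - 134))*(1/346) = ((-48 - 670)/(-150))*(1/346) = -1/150*(-718)*(1/346) = (359/75)*(1/346) = 359/25950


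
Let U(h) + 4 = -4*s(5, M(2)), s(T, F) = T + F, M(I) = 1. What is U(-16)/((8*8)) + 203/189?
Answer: 275/432 ≈ 0.63657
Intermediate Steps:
s(T, F) = F + T
U(h) = -28 (U(h) = -4 - 4*(1 + 5) = -4 - 4*6 = -4 - 24 = -28)
U(-16)/((8*8)) + 203/189 = -28/(8*8) + 203/189 = -28/64 + 203*(1/189) = -28*1/64 + 29/27 = -7/16 + 29/27 = 275/432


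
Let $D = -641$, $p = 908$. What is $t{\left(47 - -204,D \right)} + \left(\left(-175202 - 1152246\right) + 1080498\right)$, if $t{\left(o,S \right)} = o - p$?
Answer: $-247607$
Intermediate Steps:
$t{\left(o,S \right)} = -908 + o$ ($t{\left(o,S \right)} = o - 908 = -908 + o$)
$t{\left(47 - -204,D \right)} + \left(\left(-175202 - 1152246\right) + 1080498\right) = \left(-908 + \left(47 - -204\right)\right) + \left(\left(-175202 - 1152246\right) + 1080498\right) = \left(-908 + \left(47 + 204\right)\right) + \left(-1327448 + 1080498\right) = \left(-908 + 251\right) - 246950 = -657 - 246950 = -247607$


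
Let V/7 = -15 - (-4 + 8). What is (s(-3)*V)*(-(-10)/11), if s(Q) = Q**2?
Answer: -11970/11 ≈ -1088.2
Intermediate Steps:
V = -133 (V = 7*(-15 - (-4 + 8)) = 7*(-15 - 1*4) = 7*(-15 - 4) = 7*(-19) = -133)
(s(-3)*V)*(-(-10)/11) = ((-3)**2*(-133))*(-(-10)/11) = (9*(-133))*(-(-10)/11) = -(-1197)*(-10)/11 = -1197*10/11 = -11970/11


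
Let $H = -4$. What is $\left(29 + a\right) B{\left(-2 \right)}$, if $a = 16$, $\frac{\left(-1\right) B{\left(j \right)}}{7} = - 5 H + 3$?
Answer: $-7245$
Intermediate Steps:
$B{\left(j \right)} = -161$ ($B{\left(j \right)} = - 7 \left(\left(-5\right) \left(-4\right) + 3\right) = - 7 \left(20 + 3\right) = \left(-7\right) 23 = -161$)
$\left(29 + a\right) B{\left(-2 \right)} = \left(29 + 16\right) \left(-161\right) = 45 \left(-161\right) = -7245$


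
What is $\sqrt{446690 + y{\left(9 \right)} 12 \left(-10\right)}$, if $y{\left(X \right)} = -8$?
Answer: $5 \sqrt{17906} \approx 669.07$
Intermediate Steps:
$\sqrt{446690 + y{\left(9 \right)} 12 \left(-10\right)} = \sqrt{446690 + \left(-8\right) 12 \left(-10\right)} = \sqrt{446690 - -960} = \sqrt{446690 + 960} = \sqrt{447650} = 5 \sqrt{17906}$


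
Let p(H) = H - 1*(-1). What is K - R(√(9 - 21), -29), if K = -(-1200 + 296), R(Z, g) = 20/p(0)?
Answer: 884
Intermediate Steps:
p(H) = 1 + H (p(H) = H + 1 = 1 + H)
R(Z, g) = 20 (R(Z, g) = 20/(1 + 0) = 20/1 = 20*1 = 20)
K = 904 (K = -1*(-904) = 904)
K - R(√(9 - 21), -29) = 904 - 1*20 = 904 - 20 = 884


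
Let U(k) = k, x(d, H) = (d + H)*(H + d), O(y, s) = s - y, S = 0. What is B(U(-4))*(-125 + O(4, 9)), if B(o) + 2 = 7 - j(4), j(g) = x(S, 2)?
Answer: -120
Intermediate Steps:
x(d, H) = (H + d)² (x(d, H) = (H + d)*(H + d) = (H + d)²)
j(g) = 4 (j(g) = (2 + 0)² = 2² = 4)
B(o) = 1 (B(o) = -2 + (7 - 1*4) = -2 + (7 - 4) = -2 + 3 = 1)
B(U(-4))*(-125 + O(4, 9)) = 1*(-125 + (9 - 1*4)) = 1*(-125 + (9 - 4)) = 1*(-125 + 5) = 1*(-120) = -120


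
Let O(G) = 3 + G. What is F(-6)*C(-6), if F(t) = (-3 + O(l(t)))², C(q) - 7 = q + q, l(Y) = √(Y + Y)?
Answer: 60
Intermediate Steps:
l(Y) = √2*√Y (l(Y) = √(2*Y) = √2*√Y)
C(q) = 7 + 2*q (C(q) = 7 + (q + q) = 7 + 2*q)
F(t) = 2*t (F(t) = (-3 + (3 + √2*√t))² = (√2*√t)² = 2*t)
F(-6)*C(-6) = (2*(-6))*(7 + 2*(-6)) = -12*(7 - 12) = -12*(-5) = 60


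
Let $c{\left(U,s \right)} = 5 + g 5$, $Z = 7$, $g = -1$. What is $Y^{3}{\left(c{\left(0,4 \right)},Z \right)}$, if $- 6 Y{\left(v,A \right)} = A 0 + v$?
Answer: $0$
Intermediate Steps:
$c{\left(U,s \right)} = 0$ ($c{\left(U,s \right)} = 5 - 5 = 0$)
$Y{\left(v,A \right)} = - \frac{v}{6}$ ($Y{\left(v,A \right)} = - \frac{A 0 + v}{6} = - \frac{0 + v}{6} = - \frac{v}{6}$)
$Y^{3}{\left(c{\left(0,4 \right)},Z \right)} = \left(\left(- \frac{1}{6}\right) 0\right)^{3} = 0^{3} = 0$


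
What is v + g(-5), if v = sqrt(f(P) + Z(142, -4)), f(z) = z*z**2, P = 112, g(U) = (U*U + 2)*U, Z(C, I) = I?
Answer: -135 + 94*sqrt(159) ≈ 1050.3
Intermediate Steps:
g(U) = U*(2 + U**2) (g(U) = (U**2 + 2)*U = (2 + U**2)*U = U*(2 + U**2))
f(z) = z**3
v = 94*sqrt(159) (v = sqrt(112**3 - 4) = sqrt(1404928 - 4) = sqrt(1404924) = 94*sqrt(159) ≈ 1185.3)
v + g(-5) = 94*sqrt(159) - 5*(2 + (-5)**2) = 94*sqrt(159) - 5*(2 + 25) = 94*sqrt(159) - 5*27 = 94*sqrt(159) - 135 = -135 + 94*sqrt(159)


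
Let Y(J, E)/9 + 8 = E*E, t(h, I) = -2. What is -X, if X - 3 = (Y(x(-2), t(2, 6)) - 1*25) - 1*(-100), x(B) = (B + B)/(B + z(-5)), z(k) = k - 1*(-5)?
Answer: -42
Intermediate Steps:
z(k) = 5 + k (z(k) = k + 5 = 5 + k)
x(B) = 2 (x(B) = (B + B)/(B + (5 - 5)) = (2*B)/(B + 0) = (2*B)/B = 2)
Y(J, E) = -72 + 9*E² (Y(J, E) = -72 + 9*(E*E) = -72 + 9*E²)
X = 42 (X = 3 + (((-72 + 9*(-2)²) - 1*25) - 1*(-100)) = 3 + (((-72 + 9*4) - 25) + 100) = 3 + (((-72 + 36) - 25) + 100) = 3 + ((-36 - 25) + 100) = 3 + (-61 + 100) = 3 + 39 = 42)
-X = -1*42 = -42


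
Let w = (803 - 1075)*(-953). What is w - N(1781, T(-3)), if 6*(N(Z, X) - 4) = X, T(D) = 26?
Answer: 777623/3 ≈ 2.5921e+5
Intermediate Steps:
N(Z, X) = 4 + X/6
w = 259216 (w = -272*(-953) = 259216)
w - N(1781, T(-3)) = 259216 - (4 + (⅙)*26) = 259216 - (4 + 13/3) = 259216 - 1*25/3 = 259216 - 25/3 = 777623/3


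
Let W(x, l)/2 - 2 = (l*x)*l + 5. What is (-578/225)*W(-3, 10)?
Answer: 338708/225 ≈ 1505.4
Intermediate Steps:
W(x, l) = 14 + 2*x*l**2 (W(x, l) = 4 + 2*((l*x)*l + 5) = 4 + 2*(x*l**2 + 5) = 4 + 2*(5 + x*l**2) = 4 + (10 + 2*x*l**2) = 14 + 2*x*l**2)
(-578/225)*W(-3, 10) = (-578/225)*(14 + 2*(-3)*10**2) = (-578*1/225)*(14 + 2*(-3)*100) = -578*(14 - 600)/225 = -578/225*(-586) = 338708/225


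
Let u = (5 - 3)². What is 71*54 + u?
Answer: 3838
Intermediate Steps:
u = 4 (u = 2² = 4)
71*54 + u = 71*54 + 4 = 3834 + 4 = 3838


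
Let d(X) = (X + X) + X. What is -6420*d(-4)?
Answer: 77040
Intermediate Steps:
d(X) = 3*X (d(X) = 2*X + X = 3*X)
-6420*d(-4) = -19260*(-4) = -6420*(-12) = 77040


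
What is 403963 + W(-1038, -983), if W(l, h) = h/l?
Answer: 419314577/1038 ≈ 4.0396e+5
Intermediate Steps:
403963 + W(-1038, -983) = 403963 - 983/(-1038) = 403963 - 983*(-1/1038) = 403963 + 983/1038 = 419314577/1038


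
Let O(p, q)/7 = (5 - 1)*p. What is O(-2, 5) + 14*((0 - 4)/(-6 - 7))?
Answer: -672/13 ≈ -51.692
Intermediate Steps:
O(p, q) = 28*p (O(p, q) = 7*((5 - 1)*p) = 7*(4*p) = 28*p)
O(-2, 5) + 14*((0 - 4)/(-6 - 7)) = 28*(-2) + 14*((0 - 4)/(-6 - 7)) = -56 + 14*(-4/(-13)) = -56 + 14*(-4*(-1/13)) = -56 + 14*(4/13) = -56 + 56/13 = -672/13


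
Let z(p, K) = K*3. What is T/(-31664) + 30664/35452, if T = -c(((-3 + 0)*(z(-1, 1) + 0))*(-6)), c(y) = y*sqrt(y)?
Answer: 7666/8863 + 81*sqrt(6)/15832 ≈ 0.87748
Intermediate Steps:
z(p, K) = 3*K
c(y) = y**(3/2)
T = -162*sqrt(6) (T = -(((-3 + 0)*(3*1 + 0))*(-6))**(3/2) = -(-3*(3 + 0)*(-6))**(3/2) = -(-3*3*(-6))**(3/2) = -(-9*(-6))**(3/2) = -54**(3/2) = -162*sqrt(6) ≈ -396.82)
T/(-31664) + 30664/35452 = -162*sqrt(6)/(-31664) + 30664/35452 = -162*sqrt(6)*(-1/31664) + 30664*(1/35452) = 81*sqrt(6)/15832 + 7666/8863 = 7666/8863 + 81*sqrt(6)/15832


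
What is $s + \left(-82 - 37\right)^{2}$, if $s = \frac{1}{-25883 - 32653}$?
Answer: $\frac{828928295}{58536} \approx 14161.0$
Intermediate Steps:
$s = - \frac{1}{58536}$ ($s = \frac{1}{-58536} = - \frac{1}{58536} \approx -1.7084 \cdot 10^{-5}$)
$s + \left(-82 - 37\right)^{2} = - \frac{1}{58536} + \left(-82 - 37\right)^{2} = - \frac{1}{58536} + \left(-119\right)^{2} = - \frac{1}{58536} + 14161 = \frac{828928295}{58536}$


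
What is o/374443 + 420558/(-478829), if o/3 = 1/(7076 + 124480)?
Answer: -6905593664176459/7862407822115444 ≈ -0.87831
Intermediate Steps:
o = 1/43852 (o = 3/(7076 + 124480) = 3/131556 = 3*(1/131556) = 1/43852 ≈ 2.2804e-5)
o/374443 + 420558/(-478829) = (1/43852)/374443 + 420558/(-478829) = (1/43852)*(1/374443) + 420558*(-1/478829) = 1/16420074436 - 420558/478829 = -6905593664176459/7862407822115444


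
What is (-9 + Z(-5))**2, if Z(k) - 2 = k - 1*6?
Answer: 324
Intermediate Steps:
Z(k) = -4 + k (Z(k) = 2 + (k - 1*6) = 2 + (k - 6) = 2 + (-6 + k) = -4 + k)
(-9 + Z(-5))**2 = (-9 + (-4 - 5))**2 = (-9 - 9)**2 = (-18)**2 = 324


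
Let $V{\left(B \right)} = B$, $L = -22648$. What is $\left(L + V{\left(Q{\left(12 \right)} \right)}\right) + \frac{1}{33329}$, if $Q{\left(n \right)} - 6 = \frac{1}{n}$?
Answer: $- \frac{9055589275}{399948} \approx -22642.0$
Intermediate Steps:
$Q{\left(n \right)} = 6 + \frac{1}{n}$
$\left(L + V{\left(Q{\left(12 \right)} \right)}\right) + \frac{1}{33329} = \left(-22648 + \left(6 + \frac{1}{12}\right)\right) + \frac{1}{33329} = \left(-22648 + \frac{73}{12}\right) + \frac{1}{33329} = - \frac{271703}{12} + \frac{1}{33329} = - \frac{9055589275}{399948}$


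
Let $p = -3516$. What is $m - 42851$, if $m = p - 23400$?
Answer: $-69767$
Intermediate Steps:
$m = -26916$ ($m = -3516 - 23400 = -26916$)
$m - 42851 = -26916 - 42851 = -69767$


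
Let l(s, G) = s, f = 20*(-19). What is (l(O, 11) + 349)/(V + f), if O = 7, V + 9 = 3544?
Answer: 356/3155 ≈ 0.11284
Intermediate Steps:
V = 3535 (V = -9 + 3544 = 3535)
f = -380
(l(O, 11) + 349)/(V + f) = (7 + 349)/(3535 - 380) = 356/3155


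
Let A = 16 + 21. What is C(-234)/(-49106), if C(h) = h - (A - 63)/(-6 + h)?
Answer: 28093/5892720 ≈ 0.0047674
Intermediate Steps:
A = 37
C(h) = h + 26/(-6 + h) (C(h) = h - (37 - 63)/(-6 + h) = h - (-26)/(-6 + h) = h + 26/(-6 + h))
C(-234)/(-49106) = ((26 + (-234)² - 6*(-234))/(-6 - 234))/(-49106) = ((26 + 54756 + 1404)/(-240))*(-1/49106) = -1/240*56186*(-1/49106) = -28093/120*(-1/49106) = 28093/5892720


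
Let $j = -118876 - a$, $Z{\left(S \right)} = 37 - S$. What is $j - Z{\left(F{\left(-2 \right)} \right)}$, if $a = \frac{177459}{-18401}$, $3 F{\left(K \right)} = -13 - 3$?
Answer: $- \frac{6564116378}{55203} \approx -1.1891 \cdot 10^{5}$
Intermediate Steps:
$F{\left(K \right)} = - \frac{16}{3}$ ($F{\left(K \right)} = \frac{-13 - 3}{3} = \frac{1}{3} \left(-16\right) = - \frac{16}{3}$)
$a = - \frac{177459}{18401}$ ($a = 177459 \left(- \frac{1}{18401}\right) = - \frac{177459}{18401} \approx -9.644$)
$j = - \frac{2187259817}{18401}$ ($j = -118876 - - \frac{177459}{18401} = -118876 + \frac{177459}{18401} = - \frac{2187259817}{18401} \approx -1.1887 \cdot 10^{5}$)
$j - Z{\left(F{\left(-2 \right)} \right)} = - \frac{2187259817}{18401} - \left(37 - - \frac{16}{3}\right) = - \frac{2187259817}{18401} - \left(37 + \frac{16}{3}\right) = - \frac{2187259817}{18401} - \frac{127}{3} = - \frac{6564116378}{55203}$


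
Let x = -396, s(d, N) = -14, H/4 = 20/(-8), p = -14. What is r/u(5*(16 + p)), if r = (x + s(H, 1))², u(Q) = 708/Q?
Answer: 420250/177 ≈ 2374.3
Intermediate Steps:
H = -10 (H = 4*(20/(-8)) = 4*(20*(-⅛)) = 4*(-5/2) = -10)
r = 168100 (r = (-396 - 14)² = (-410)² = 168100)
r/u(5*(16 + p)) = 168100/((708/((5*(16 - 14))))) = 168100/((708/((5*2)))) = 168100/((708/10)) = 168100/((708*(⅒))) = 168100/(354/5) = 168100*(5/354) = 420250/177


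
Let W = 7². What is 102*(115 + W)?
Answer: 16728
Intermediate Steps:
W = 49
102*(115 + W) = 102*(115 + 49) = 102*164 = 16728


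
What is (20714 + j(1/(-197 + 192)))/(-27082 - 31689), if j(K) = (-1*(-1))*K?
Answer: -103569/293855 ≈ -0.35245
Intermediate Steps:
j(K) = K (j(K) = 1*K = K)
(20714 + j(1/(-197 + 192)))/(-27082 - 31689) = (20714 + 1/(-197 + 192))/(-27082 - 31689) = (20714 + 1/(-5))/(-58771) = (20714 - 1/5)*(-1/58771) = (103569/5)*(-1/58771) = -103569/293855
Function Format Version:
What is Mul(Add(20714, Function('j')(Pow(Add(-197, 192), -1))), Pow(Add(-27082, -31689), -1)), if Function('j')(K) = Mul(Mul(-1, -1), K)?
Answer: Rational(-103569, 293855) ≈ -0.35245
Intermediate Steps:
Function('j')(K) = K (Function('j')(K) = Mul(1, K) = K)
Mul(Add(20714, Function('j')(Pow(Add(-197, 192), -1))), Pow(Add(-27082, -31689), -1)) = Mul(Add(20714, Pow(Add(-197, 192), -1)), Pow(Add(-27082, -31689), -1)) = Mul(Add(20714, Pow(-5, -1)), Pow(-58771, -1)) = Mul(Add(20714, Rational(-1, 5)), Rational(-1, 58771)) = Mul(Rational(103569, 5), Rational(-1, 58771)) = Rational(-103569, 293855)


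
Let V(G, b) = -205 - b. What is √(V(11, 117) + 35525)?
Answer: √35203 ≈ 187.62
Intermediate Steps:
√(V(11, 117) + 35525) = √((-205 - 1*117) + 35525) = √((-205 - 117) + 35525) = √(-322 + 35525) = √35203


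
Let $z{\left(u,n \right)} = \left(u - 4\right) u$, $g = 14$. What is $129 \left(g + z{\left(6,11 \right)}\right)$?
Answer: $3354$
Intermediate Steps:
$z{\left(u,n \right)} = u \left(-4 + u\right)$ ($z{\left(u,n \right)} = \left(-4 + u\right) u = u \left(-4 + u\right)$)
$129 \left(g + z{\left(6,11 \right)}\right) = 129 \left(14 + 6 \left(-4 + 6\right)\right) = 129 \left(14 + 6 \cdot 2\right) = 129 \left(14 + 12\right) = 129 \cdot 26 = 3354$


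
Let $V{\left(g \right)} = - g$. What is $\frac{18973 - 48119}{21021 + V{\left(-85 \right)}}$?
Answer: $- \frac{14573}{10553} \approx -1.3809$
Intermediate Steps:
$\frac{18973 - 48119}{21021 + V{\left(-85 \right)}} = \frac{18973 - 48119}{21021 - -85} = - \frac{29146}{21021 + 85} = - \frac{29146}{21106} = \left(-29146\right) \frac{1}{21106} = - \frac{14573}{10553}$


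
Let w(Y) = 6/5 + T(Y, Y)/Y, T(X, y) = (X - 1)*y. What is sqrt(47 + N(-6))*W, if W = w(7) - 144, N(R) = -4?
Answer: -684*sqrt(43)/5 ≈ -897.06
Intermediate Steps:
T(X, y) = y*(-1 + X) (T(X, y) = (-1 + X)*y = y*(-1 + X))
w(Y) = 1/5 + Y (w(Y) = 6/5 + (Y*(-1 + Y))/Y = 6*(1/5) + (-1 + Y) = 6/5 + (-1 + Y) = 1/5 + Y)
W = -684/5 (W = (1/5 + 7) - 144 = 36/5 - 144 = -684/5 ≈ -136.80)
sqrt(47 + N(-6))*W = sqrt(47 - 4)*(-684/5) = sqrt(43)*(-684/5) = -684*sqrt(43)/5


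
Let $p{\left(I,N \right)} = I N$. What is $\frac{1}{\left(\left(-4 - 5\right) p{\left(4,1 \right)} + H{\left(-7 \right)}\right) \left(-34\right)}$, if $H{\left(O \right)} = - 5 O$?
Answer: $\frac{1}{34} \approx 0.029412$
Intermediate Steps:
$\frac{1}{\left(\left(-4 - 5\right) p{\left(4,1 \right)} + H{\left(-7 \right)}\right) \left(-34\right)} = \frac{1}{\left(\left(-4 - 5\right) 4 \cdot 1 - -35\right) \left(-34\right)} = \frac{1}{\left(\left(-9\right) 4 + 35\right) \left(-34\right)} = \frac{1}{\left(-36 + 35\right) \left(-34\right)} = \frac{1}{\left(-1\right) \left(-34\right)} = \frac{1}{34}$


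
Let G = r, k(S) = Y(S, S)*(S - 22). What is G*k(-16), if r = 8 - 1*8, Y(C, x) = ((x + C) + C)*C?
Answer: 0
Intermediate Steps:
Y(C, x) = C*(x + 2*C) (Y(C, x) = ((C + x) + C)*C = (x + 2*C)*C = C*(x + 2*C))
r = 0 (r = 8 - 8 = 0)
k(S) = 3*S**2*(-22 + S) (k(S) = (S*(S + 2*S))*(S - 22) = (S*(3*S))*(-22 + S) = (3*S**2)*(-22 + S) = 3*S**2*(-22 + S))
G = 0
G*k(-16) = 0*(3*(-16)**2*(-22 - 16)) = 0*(3*256*(-38)) = 0*(-29184) = 0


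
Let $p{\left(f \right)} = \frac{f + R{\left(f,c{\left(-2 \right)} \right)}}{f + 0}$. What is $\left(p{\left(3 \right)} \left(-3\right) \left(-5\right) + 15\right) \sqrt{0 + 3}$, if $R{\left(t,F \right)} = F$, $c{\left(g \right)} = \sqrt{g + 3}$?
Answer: $35 \sqrt{3} \approx 60.622$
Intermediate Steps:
$c{\left(g \right)} = \sqrt{3 + g}$
$p{\left(f \right)} = \frac{1 + f}{f}$ ($p{\left(f \right)} = \frac{f + \sqrt{3 - 2}}{f + 0} = \frac{f + \sqrt{1}}{f} = \frac{f + 1}{f} = \frac{1 + f}{f}$)
$\left(p{\left(3 \right)} \left(-3\right) \left(-5\right) + 15\right) \sqrt{0 + 3} = \left(\frac{1 + 3}{3} \left(-3\right) \left(-5\right) + 15\right) \sqrt{0 + 3} = \left(\frac{1}{3} \cdot 4 \left(-3\right) \left(-5\right) + 15\right) \sqrt{3} = \left(\frac{4}{3} \left(-3\right) \left(-5\right) + 15\right) \sqrt{3} = \left(\left(-4\right) \left(-5\right) + 15\right) \sqrt{3} = \left(20 + 15\right) \sqrt{3} = 35 \sqrt{3}$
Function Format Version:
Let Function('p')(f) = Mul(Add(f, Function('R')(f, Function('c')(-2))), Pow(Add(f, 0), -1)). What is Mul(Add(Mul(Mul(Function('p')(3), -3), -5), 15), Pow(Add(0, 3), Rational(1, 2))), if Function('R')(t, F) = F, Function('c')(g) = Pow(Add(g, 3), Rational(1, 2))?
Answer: Mul(35, Pow(3, Rational(1, 2))) ≈ 60.622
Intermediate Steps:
Function('c')(g) = Pow(Add(3, g), Rational(1, 2))
Function('p')(f) = Mul(Pow(f, -1), Add(1, f)) (Function('p')(f) = Mul(Add(f, Pow(Add(3, -2), Rational(1, 2))), Pow(Add(f, 0), -1)) = Mul(Add(f, Pow(1, Rational(1, 2))), Pow(f, -1)) = Mul(Add(f, 1), Pow(f, -1)) = Mul(Add(1, f), Pow(f, -1)) = Mul(Pow(f, -1), Add(1, f)))
Mul(Add(Mul(Mul(Function('p')(3), -3), -5), 15), Pow(Add(0, 3), Rational(1, 2))) = Mul(Add(Mul(Mul(Mul(Pow(3, -1), Add(1, 3)), -3), -5), 15), Pow(Add(0, 3), Rational(1, 2))) = Mul(Add(Mul(Mul(Mul(Rational(1, 3), 4), -3), -5), 15), Pow(3, Rational(1, 2))) = Mul(Add(Mul(Mul(Rational(4, 3), -3), -5), 15), Pow(3, Rational(1, 2))) = Mul(Add(Mul(-4, -5), 15), Pow(3, Rational(1, 2))) = Mul(Add(20, 15), Pow(3, Rational(1, 2))) = Mul(35, Pow(3, Rational(1, 2)))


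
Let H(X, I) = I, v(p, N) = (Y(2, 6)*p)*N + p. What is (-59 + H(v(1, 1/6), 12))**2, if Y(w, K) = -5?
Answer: 2209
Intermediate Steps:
v(p, N) = p - 5*N*p (v(p, N) = (-5*p)*N + p = -5*N*p + p = p - 5*N*p)
(-59 + H(v(1, 1/6), 12))**2 = (-59 + 12)**2 = (-47)**2 = 2209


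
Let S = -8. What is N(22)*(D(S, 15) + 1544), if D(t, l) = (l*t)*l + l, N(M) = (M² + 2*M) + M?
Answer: -132550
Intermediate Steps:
N(M) = M² + 3*M
D(t, l) = l + t*l² (D(t, l) = t*l² + l = l + t*l²)
N(22)*(D(S, 15) + 1544) = (22*(3 + 22))*(15*(1 + 15*(-8)) + 1544) = (22*25)*(15*(1 - 120) + 1544) = 550*(15*(-119) + 1544) = 550*(-1785 + 1544) = 550*(-241) = -132550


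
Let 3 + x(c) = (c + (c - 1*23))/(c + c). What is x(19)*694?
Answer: -34353/19 ≈ -1808.1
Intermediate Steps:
x(c) = -3 + (-23 + 2*c)/(2*c) (x(c) = -3 + (c + (c - 1*23))/(c + c) = -3 + (c + (c - 23))/((2*c)) = -3 + (c + (-23 + c))*(1/(2*c)) = -3 + (-23 + 2*c)*(1/(2*c)) = -3 + (-23 + 2*c)/(2*c))
x(19)*694 = (-2 - 23/2/19)*694 = (-2 - 23/2*1/19)*694 = (-2 - 23/38)*694 = -99/38*694 = -34353/19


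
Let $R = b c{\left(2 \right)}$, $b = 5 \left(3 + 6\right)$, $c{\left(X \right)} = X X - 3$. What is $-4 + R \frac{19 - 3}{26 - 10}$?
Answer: $41$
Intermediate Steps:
$c{\left(X \right)} = -3 + X^{2}$ ($c{\left(X \right)} = X^{2} - 3 = -3 + X^{2}$)
$b = 45$ ($b = 5 \cdot 9 = 45$)
$R = 45$ ($R = 45 \left(-3 + 2^{2}\right) = 45 \left(-3 + 4\right) = 45 \cdot 1 = 45$)
$-4 + R \frac{19 - 3}{26 - 10} = -4 + 45 \frac{19 - 3}{26 - 10} = -4 + 45 \cdot \frac{16}{16} = -4 + 45 \cdot 16 \cdot \frac{1}{16} = -4 + 45 \cdot 1 = -4 + 45 = 41$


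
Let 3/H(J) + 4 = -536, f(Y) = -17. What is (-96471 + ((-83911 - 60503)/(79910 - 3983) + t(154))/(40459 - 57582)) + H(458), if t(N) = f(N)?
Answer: -7525305718289087/78005881260 ≈ -96471.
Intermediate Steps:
H(J) = -1/180 (H(J) = 3/(-4 - 536) = 3/(-540) = 3*(-1/540) = -1/180)
t(N) = -17
(-96471 + ((-83911 - 60503)/(79910 - 3983) + t(154))/(40459 - 57582)) + H(458) = (-96471 + ((-83911 - 60503)/(79910 - 3983) - 17)/(40459 - 57582)) - 1/180 = (-96471 + (-144414/75927 - 17)/(-17123)) - 1/180 = (-96471 + (-144414*1/75927 - 17)*(-1/17123)) - 1/180 = (-96471 + (-48138/25309 - 17)*(-1/17123)) - 1/180 = (-96471 - 478391/25309*(-1/17123)) - 1/180 = (-96471 + 478391/433366007) - 1/180 = -41807251582906/433366007 - 1/180 = -7525305718289087/78005881260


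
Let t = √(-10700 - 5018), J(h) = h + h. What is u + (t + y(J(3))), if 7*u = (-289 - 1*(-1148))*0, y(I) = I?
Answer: 6 + I*√15718 ≈ 6.0 + 125.37*I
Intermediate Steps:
J(h) = 2*h
t = I*√15718 (t = √(-15718) = I*√15718 ≈ 125.37*I)
u = 0 (u = ((-289 - 1*(-1148))*0)/7 = ((-289 + 1148)*0)/7 = (859*0)/7 = (⅐)*0 = 0)
u + (t + y(J(3))) = 0 + (I*√15718 + 2*3) = 0 + (I*√15718 + 6) = 0 + (6 + I*√15718) = 6 + I*√15718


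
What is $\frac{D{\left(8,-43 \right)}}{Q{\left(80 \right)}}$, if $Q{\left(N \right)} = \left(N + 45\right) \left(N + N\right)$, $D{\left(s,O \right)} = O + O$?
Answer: $- \frac{43}{10000} \approx -0.0043$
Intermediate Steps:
$D{\left(s,O \right)} = 2 O$
$Q{\left(N \right)} = 2 N \left(45 + N\right)$ ($Q{\left(N \right)} = \left(45 + N\right) 2 N = 2 N \left(45 + N\right)$)
$\frac{D{\left(8,-43 \right)}}{Q{\left(80 \right)}} = \frac{2 \left(-43\right)}{2 \cdot 80 \left(45 + 80\right)} = - \frac{86}{2 \cdot 80 \cdot 125} = - \frac{86}{20000} = \left(-86\right) \frac{1}{20000} = - \frac{43}{10000}$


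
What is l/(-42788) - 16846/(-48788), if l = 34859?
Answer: -244973561/521885236 ≈ -0.46940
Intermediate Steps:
l/(-42788) - 16846/(-48788) = 34859/(-42788) - 16846/(-48788) = 34859*(-1/42788) - 16846*(-1/48788) = -34859/42788 + 8423/24394 = -244973561/521885236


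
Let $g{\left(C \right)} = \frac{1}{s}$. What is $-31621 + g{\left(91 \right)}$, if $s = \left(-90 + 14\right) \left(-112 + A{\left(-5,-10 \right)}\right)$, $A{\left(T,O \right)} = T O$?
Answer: $- \frac{148998151}{4712} \approx -31621.0$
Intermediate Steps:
$A{\left(T,O \right)} = O T$
$s = 4712$ ($s = \left(-90 + 14\right) \left(-112 - -50\right) = - 76 \left(-112 + 50\right) = \left(-76\right) \left(-62\right) = 4712$)
$g{\left(C \right)} = \frac{1}{4712}$
$-31621 + g{\left(91 \right)} = -31621 + \frac{1}{4712} = - \frac{148998151}{4712}$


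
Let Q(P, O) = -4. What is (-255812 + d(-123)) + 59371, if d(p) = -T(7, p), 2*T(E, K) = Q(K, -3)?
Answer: -196439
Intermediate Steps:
T(E, K) = -2 (T(E, K) = (1/2)*(-4) = -2)
d(p) = 2 (d(p) = -1*(-2) = 2)
(-255812 + d(-123)) + 59371 = (-255812 + 2) + 59371 = -255810 + 59371 = -196439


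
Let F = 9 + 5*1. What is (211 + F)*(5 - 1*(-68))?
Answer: 16425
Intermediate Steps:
F = 14 (F = 9 + 5 = 14)
(211 + F)*(5 - 1*(-68)) = (211 + 14)*(5 - 1*(-68)) = 225*(5 + 68) = 225*73 = 16425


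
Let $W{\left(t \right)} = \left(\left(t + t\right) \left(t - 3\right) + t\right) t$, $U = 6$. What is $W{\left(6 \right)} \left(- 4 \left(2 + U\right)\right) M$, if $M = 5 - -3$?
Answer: $-64512$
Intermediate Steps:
$M = 8$ ($M = 5 + 3 = 8$)
$W{\left(t \right)} = t \left(t + 2 t \left(-3 + t\right)\right)$ ($W{\left(t \right)} = \left(2 t \left(-3 + t\right) + t\right) t = \left(t + 2 t \left(-3 + t\right)\right) t = t \left(t + 2 t \left(-3 + t\right)\right)$)
$W{\left(6 \right)} \left(- 4 \left(2 + U\right)\right) M = 6^{2} \left(-5 + 2 \cdot 6\right) \left(- 4 \left(2 + 6\right)\right) 8 = 36 \left(-5 + 12\right) \left(\left(-4\right) 8\right) 8 = 36 \cdot 7 \left(-32\right) 8 = 252 \left(-32\right) 8 = \left(-8064\right) 8 = -64512$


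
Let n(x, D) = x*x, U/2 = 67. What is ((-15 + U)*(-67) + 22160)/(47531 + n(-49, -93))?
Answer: 4729/16644 ≈ 0.28413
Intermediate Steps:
U = 134 (U = 2*67 = 134)
n(x, D) = x²
((-15 + U)*(-67) + 22160)/(47531 + n(-49, -93)) = ((-15 + 134)*(-67) + 22160)/(47531 + (-49)²) = (119*(-67) + 22160)/(47531 + 2401) = (-7973 + 22160)/49932 = 14187*(1/49932) = 4729/16644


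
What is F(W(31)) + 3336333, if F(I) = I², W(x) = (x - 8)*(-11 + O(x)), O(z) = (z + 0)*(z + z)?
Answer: 1935202542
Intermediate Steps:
O(z) = 2*z² (O(z) = z*(2*z) = 2*z²)
W(x) = (-11 + 2*x²)*(-8 + x) (W(x) = (x - 8)*(-11 + 2*x²) = (-8 + x)*(-11 + 2*x²) = (-11 + 2*x²)*(-8 + x))
F(W(31)) + 3336333 = (88 - 16*31² - 11*31 + 2*31³)² + 3336333 = (88 - 16*961 - 341 + 2*29791)² + 3336333 = (88 - 15376 - 341 + 59582)² + 3336333 = 43953² + 3336333 = 1931866209 + 3336333 = 1935202542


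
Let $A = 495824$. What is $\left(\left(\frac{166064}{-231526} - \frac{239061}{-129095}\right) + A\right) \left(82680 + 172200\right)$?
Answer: $\frac{377723049633160217568}{2988884897} \approx 1.2638 \cdot 10^{11}$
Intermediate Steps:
$\left(\left(\frac{166064}{-231526} - \frac{239061}{-129095}\right) + A\right) \left(82680 + 172200\right) = \left(\left(\frac{166064}{-231526} - \frac{239061}{-129095}\right) + 495824\right) \left(82680 + 172200\right) = \left(\left(166064 \left(- \frac{1}{231526}\right) - - \frac{239061}{129095}\right) + 495824\right) 254880 = \left(\left(- \frac{83032}{115763} + \frac{239061}{129095}\right) + 495824\right) 254880 = \left(\frac{16955402503}{14944424485} + 495824\right) 254880 = \frac{7409821281253143}{14944424485} \cdot 254880 = \frac{377723049633160217568}{2988884897}$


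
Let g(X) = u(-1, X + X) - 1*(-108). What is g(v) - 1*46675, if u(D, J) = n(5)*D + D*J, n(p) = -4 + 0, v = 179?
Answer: -46921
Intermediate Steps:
n(p) = -4
u(D, J) = -4*D + D*J
g(X) = 112 - 2*X (g(X) = -(-4 + (X + X)) - 1*(-108) = -(-4 + 2*X) + 108 = (4 - 2*X) + 108 = 112 - 2*X)
g(v) - 1*46675 = (112 - 2*179) - 1*46675 = (112 - 358) - 46675 = -246 - 46675 = -46921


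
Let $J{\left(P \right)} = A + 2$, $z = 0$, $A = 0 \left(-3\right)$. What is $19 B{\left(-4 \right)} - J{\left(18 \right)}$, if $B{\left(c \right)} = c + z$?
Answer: $-78$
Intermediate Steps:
$A = 0$
$B{\left(c \right)} = c$ ($B{\left(c \right)} = c + 0 = c$)
$J{\left(P \right)} = 2$ ($J{\left(P \right)} = 0 + 2 = 2$)
$19 B{\left(-4 \right)} - J{\left(18 \right)} = 19 \left(-4\right) - 2 = -76 - 2 = -78$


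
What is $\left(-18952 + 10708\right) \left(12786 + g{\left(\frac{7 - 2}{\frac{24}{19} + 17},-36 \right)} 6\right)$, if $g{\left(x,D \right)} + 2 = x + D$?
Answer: $- \frac{35928967824}{347} \approx -1.0354 \cdot 10^{8}$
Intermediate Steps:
$g{\left(x,D \right)} = -2 + D + x$ ($g{\left(x,D \right)} = -2 + \left(x + D\right) = -2 + \left(D + x\right) = -2 + D + x$)
$\left(-18952 + 10708\right) \left(12786 + g{\left(\frac{7 - 2}{\frac{24}{19} + 17},-36 \right)} 6\right) = \left(-18952 + 10708\right) \left(12786 + \left(-2 - 36 + \frac{7 - 2}{\frac{24}{19} + 17}\right) 6\right) = - 8244 \left(12786 + \left(-2 - 36 + \frac{5}{24 \cdot \frac{1}{19} + 17}\right) 6\right) = - 8244 \left(12786 + \left(-2 - 36 + \frac{5}{\frac{24}{19} + 17}\right) 6\right) = - 8244 \left(12786 + \left(-2 - 36 + \frac{5}{\frac{347}{19}}\right) 6\right) = - 8244 \left(12786 + \left(-2 - 36 + 5 \cdot \frac{19}{347}\right) 6\right) = - 8244 \left(12786 + \left(-2 - 36 + \frac{95}{347}\right) 6\right) = - 8244 \left(12786 - \frac{78546}{347}\right) = \left(-8244\right) \frac{4358196}{347} = - \frac{35928967824}{347}$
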